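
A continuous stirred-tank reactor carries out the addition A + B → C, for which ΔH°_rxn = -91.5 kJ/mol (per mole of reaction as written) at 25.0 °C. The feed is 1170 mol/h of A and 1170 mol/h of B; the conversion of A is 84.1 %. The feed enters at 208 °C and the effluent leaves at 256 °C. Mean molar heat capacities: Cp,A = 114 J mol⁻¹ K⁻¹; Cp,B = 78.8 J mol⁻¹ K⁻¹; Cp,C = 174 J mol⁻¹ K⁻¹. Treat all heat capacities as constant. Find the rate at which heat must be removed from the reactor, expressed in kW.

Q_out = 23.2 kW

Extent of reaction ξ = 0.841 × 1170 = 983.97 mol/h
Reaction term: ξ·ΔH°_rxn = 983.97 × -91.5 = -90033 kJ/h
Sensible, feed 208→25 °C: -41280 kJ/h
Outlet flows (mol/h): A 186.03, B 186.03, C 983.97
Sensible, products 25→256 °C: 47835 kJ/h
Q = ΔH = -83479 kJ/h = -23.189 kW
Heat removed = 23.189 kW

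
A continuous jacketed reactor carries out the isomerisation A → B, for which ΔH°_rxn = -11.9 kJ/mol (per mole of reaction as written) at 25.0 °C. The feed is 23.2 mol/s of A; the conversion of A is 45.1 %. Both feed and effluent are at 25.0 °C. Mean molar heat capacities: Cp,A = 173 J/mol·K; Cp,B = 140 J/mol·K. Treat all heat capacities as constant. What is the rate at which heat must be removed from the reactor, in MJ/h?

Extent of reaction ξ = 0.451 × 23.2 = 10.463 mol/s
Reaction term: ξ·ΔH°_rxn = 10.463 × -11.9 = -124.51 kJ/s
Q = ΔH = -124.51 kJ/s = -124.51 kW
Heat removed = 448.24 MJ/h

Q_out = 448 MJ/h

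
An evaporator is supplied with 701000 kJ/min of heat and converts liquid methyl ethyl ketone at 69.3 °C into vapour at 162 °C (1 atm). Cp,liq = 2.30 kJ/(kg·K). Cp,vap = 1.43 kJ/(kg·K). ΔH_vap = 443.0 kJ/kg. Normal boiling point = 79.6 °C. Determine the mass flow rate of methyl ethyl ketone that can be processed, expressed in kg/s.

Δh = 2.30×(79.6−69.3) + 443.0 + 1.43×(162−79.6) = 584.52 kJ/kg
Q = 701000 kJ/min = 11683 kJ/s = 11683 kJ/s
ṁ = Q/Δh = 11683 / 584.52 = 19.988 kg/s

ṁ = 20.0 kg/s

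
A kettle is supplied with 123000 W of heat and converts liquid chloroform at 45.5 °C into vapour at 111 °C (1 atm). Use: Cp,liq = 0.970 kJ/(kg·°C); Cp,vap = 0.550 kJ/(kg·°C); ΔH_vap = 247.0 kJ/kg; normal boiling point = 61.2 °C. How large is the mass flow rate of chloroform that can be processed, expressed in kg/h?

Δh = 0.970×(61.2−45.5) + 247.0 + 0.550×(111−61.2) = 289.62 kJ/kg
Q = 123000 W = 123 kJ/s = 442800 kJ/h
ṁ = Q/Δh = 442800 / 289.62 = 1528.9 kg/h

ṁ = 1530 kg/h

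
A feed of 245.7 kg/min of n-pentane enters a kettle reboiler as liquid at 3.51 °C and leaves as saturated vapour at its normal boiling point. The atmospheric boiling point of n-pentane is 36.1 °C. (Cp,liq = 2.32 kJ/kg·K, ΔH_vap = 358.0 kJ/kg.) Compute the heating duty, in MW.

Q = 1.78 MW

liquid 3.51→36.1 °C: 75.609 kJ/kg
vaporisation at 36.1 °C: 358 kJ/kg
Δh = 75.609 + 358 = 433.61 kJ/kg
Q = ṁ·Δh = 245.7 kg/min × 433.61 kJ/kg = 106540 kJ/min
|Q| = 1775.6 kW = 1.7756 MW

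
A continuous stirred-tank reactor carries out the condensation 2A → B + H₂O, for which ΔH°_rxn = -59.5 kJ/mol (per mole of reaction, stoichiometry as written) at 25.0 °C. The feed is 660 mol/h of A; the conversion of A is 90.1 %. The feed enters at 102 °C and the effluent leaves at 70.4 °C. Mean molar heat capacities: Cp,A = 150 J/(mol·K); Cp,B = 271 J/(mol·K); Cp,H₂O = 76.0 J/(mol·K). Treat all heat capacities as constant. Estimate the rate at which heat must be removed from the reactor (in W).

Extent of reaction ξ = 0.901 × 660 / 2 = 297.33 mol/h
Reaction term: ξ·ΔH°_rxn = 297.33 × -59.5 = -17691 kJ/h
Sensible, feed 102→25 °C: -7623 kJ/h
Outlet flows (mol/h): A 65.34, B 297.33, H₂O 297.33
Sensible, products 25→70.4 °C: 5129 kJ/h
Q = ΔH = -20185 kJ/h = -5.607 kW
Heat removed = 5607 W

Q_out = 5610 W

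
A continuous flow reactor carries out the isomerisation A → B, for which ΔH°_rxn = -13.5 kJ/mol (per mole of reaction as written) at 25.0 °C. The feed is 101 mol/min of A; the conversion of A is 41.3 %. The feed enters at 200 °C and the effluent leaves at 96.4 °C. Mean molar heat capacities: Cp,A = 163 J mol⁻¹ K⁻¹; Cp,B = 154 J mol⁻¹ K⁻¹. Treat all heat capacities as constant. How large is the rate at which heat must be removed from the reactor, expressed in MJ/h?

Q_out = 138 MJ/h

Extent of reaction ξ = 0.413 × 101 = 41.713 mol/min
Reaction term: ξ·ΔH°_rxn = 41.713 × -13.5 = -563.13 kJ/min
Sensible, feed 200→25 °C: -2881 kJ/min
Outlet flows (mol/min): A 59.287, B 41.713
Sensible, products 25→96.4 °C: 1148.7 kJ/min
Q = ΔH = -2295.5 kJ/min = -38.258 kW
Heat removed = 137.73 MJ/h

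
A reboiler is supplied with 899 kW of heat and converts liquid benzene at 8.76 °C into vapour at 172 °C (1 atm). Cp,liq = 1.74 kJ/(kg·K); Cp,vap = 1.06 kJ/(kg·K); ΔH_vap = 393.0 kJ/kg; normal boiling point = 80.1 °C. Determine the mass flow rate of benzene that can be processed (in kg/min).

ṁ = 87.8 kg/min

Δh = 1.74×(80.1−8.76) + 393.0 + 1.06×(172−80.1) = 614.55 kJ/kg
Q = 899 kW = 899 kJ/s = 53940 kJ/min
ṁ = Q/Δh = 53940 / 614.55 = 87.772 kg/min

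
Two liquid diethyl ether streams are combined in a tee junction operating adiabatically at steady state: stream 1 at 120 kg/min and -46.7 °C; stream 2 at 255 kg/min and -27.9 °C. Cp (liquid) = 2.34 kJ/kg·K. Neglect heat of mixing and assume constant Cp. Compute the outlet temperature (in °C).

Energy balance with Q = 0: Σ ṁᵢCp,ᵢ(T_out − Tᵢ) = 0
T_out = Σ ṁᵢCp,ᵢTᵢ / Σ ṁᵢCp,ᵢ
      = -29761 / 877.5 = -33.916 °C

T_out = -33.9 °C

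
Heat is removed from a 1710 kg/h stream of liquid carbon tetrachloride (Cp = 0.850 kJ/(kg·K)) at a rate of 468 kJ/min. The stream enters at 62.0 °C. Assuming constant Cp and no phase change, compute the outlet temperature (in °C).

T_out = 42.7 °C

Q = 468 kJ/min = 28080 kJ/h
ΔT = Q/(ṁ·Cp) = 28080/(1710×0.850) = 19.319 K
T_out = 62.0 − 19.319 = 42.681 °C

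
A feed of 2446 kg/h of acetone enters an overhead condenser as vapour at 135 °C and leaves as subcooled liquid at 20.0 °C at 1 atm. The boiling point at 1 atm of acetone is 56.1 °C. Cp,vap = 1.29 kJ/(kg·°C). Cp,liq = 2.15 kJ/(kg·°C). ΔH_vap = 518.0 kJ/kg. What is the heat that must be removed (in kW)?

Q_c = 474 kW

vapour 135→56.1 °C: -101.78 kJ/kg
condensation at 56.1 °C: -518 kJ/kg
liquid 56.1→20.0 °C: -77.615 kJ/kg
Δh = -101.78 + -518 + -77.615 = -697.4 kJ/kg
Q = ṁ·Δh = 2446 kg/h × -697.4 kJ/kg = -1.7058e+06 kJ/h
|Q| = 473.84 kW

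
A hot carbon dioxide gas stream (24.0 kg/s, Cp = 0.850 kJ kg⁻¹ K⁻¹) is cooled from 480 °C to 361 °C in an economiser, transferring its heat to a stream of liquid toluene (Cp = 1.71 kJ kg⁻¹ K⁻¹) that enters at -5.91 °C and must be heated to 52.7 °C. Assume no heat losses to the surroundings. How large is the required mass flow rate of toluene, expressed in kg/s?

ṁ_c = 24.2 kg/s

Heat released by hot stream: Q = 24.0 × 0.850 × (480 − 361) = 2427.6 kJ/s
Energy balance on cold side (adiabatic exchanger): Q = ṁ_c·Cp_c·(T_c,out − T_c,in)
ṁ_c = 2427.6 / [1.71 × (52.7 − -5.91)] = 24.222 kg/s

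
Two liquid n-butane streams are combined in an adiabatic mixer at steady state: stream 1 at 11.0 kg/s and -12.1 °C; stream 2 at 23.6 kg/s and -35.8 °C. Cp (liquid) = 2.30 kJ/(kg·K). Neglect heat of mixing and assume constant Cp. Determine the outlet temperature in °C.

T_out = -28.3 °C

Adiabatic, steady state ⇒ Σ ṁᵢCp,ᵢ(T_out − Tᵢ) = 0
T_out = Σ ṁᵢCp,ᵢTᵢ / Σ ṁᵢCp,ᵢ
      = -2249.4 / 79.58 = -28.265 °C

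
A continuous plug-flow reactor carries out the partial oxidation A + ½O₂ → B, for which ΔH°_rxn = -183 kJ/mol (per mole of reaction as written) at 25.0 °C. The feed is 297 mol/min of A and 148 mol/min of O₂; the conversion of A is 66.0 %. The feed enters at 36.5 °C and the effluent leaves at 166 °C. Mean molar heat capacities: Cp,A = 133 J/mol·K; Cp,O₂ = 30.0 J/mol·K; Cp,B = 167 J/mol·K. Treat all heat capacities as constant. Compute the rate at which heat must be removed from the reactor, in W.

Extent of reaction ξ = 0.660 × 297 = 196.02 mol/min
Reaction term: ξ·ΔH°_rxn = 196.02 × -183 = -35872 kJ/min
Sensible, feed 36.5→25 °C: -505.32 kJ/min
Outlet flows (mol/min): A 100.98, O₂ 49.99, B 196.02
Sensible, products 25→166 °C: 6720.8 kJ/min
Q = ΔH = -29656 kJ/min = -494.27 kW
Heat removed = 494270 W

Q_out = 494000 W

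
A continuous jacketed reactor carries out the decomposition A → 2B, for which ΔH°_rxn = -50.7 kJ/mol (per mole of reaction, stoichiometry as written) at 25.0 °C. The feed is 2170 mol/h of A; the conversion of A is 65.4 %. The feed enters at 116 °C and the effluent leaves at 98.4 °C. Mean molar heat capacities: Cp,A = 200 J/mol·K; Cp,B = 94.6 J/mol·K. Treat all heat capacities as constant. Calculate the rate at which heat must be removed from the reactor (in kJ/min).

Extent of reaction ξ = 0.654 × 2170 = 1419.2 mol/h
Reaction term: ξ·ΔH°_rxn = 1419.2 × -50.7 = -71952 kJ/h
Sensible, feed 116→25 °C: -39494 kJ/h
Outlet flows (mol/h): A 750.82, B 2838.4
Sensible, products 25→98.4 °C: 30731 kJ/h
Q = ΔH = -80716 kJ/h = -22.421 kW
Heat removed = 1345.3 kJ/min

Q_out = 1350 kJ/min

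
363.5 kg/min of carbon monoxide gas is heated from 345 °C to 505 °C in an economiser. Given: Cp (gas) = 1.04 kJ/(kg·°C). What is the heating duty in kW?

Q = ṁ·Cp·ΔT = 363.5 × 1.04 × (505 − 345) = 60486 kJ/min
Converting: 60486 / 60 s = 1008.1 kW

Q = 1010 kW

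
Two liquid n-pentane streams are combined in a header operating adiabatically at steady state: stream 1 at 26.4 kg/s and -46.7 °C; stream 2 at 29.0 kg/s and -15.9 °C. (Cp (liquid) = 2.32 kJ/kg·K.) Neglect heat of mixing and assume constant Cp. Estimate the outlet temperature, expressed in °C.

Energy balance with Q = 0: Σ ṁᵢCp,ᵢ(T_out − Tᵢ) = 0
T_out = Σ ṁᵢCp,ᵢTᵢ / Σ ṁᵢCp,ᵢ
      = -3930 / 128.53 = -30.577 °C

T_out = -30.6 °C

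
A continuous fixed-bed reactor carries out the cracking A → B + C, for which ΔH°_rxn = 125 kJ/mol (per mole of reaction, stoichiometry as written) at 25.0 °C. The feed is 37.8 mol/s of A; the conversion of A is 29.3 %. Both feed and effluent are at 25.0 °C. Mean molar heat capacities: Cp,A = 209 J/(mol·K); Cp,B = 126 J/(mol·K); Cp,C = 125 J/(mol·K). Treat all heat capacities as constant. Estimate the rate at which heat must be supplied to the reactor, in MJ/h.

Q_in = 4980 MJ/h

Extent of reaction ξ = 0.293 × 37.8 = 11.075 mol/s
Reaction term: ξ·ΔH°_rxn = 11.075 × 125 = 1384.4 kJ/s
Q = ΔH = 1384.4 kJ/s = 1384.4 kW
Heat supplied = 4983.9 MJ/h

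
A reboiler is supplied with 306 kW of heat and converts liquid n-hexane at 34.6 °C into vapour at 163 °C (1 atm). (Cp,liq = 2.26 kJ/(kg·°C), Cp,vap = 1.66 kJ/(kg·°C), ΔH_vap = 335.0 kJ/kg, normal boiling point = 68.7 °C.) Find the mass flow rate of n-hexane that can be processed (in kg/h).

ṁ = 1940 kg/h

Δh = 2.26×(68.7−34.6) + 335.0 + 1.66×(163−68.7) = 568.6 kJ/kg
Q = 306 kW = 306 kJ/s = 1.1016e+06 kJ/h
ṁ = Q/Δh = 1.1016e+06 / 568.6 = 1937.4 kg/h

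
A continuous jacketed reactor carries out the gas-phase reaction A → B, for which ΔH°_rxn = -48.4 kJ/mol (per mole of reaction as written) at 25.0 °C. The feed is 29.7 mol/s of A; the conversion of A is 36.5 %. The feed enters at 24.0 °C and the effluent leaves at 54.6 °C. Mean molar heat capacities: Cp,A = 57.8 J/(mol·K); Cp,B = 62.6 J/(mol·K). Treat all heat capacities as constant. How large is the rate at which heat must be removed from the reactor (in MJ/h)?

Extent of reaction ξ = 0.365 × 29.7 = 10.84 mol/s
Reaction term: ξ·ΔH°_rxn = 10.84 × -48.4 = -524.68 kJ/s
Sensible, feed 24.0→25 °C: 1.7167 kJ/s
Outlet flows (mol/s): A 18.86, B 10.84
Sensible, products 25→54.6 °C: 52.353 kJ/s
Q = ΔH = -470.61 kJ/s = -470.61 kW
Heat removed = 1694.2 MJ/h

Q_out = 1690 MJ/h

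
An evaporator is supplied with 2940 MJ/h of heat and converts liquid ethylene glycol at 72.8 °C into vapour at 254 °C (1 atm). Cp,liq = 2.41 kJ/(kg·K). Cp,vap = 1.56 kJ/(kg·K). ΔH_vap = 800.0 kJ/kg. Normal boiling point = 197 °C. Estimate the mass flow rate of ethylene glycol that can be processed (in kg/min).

ṁ = 41.2 kg/min

Δh = 2.41×(197−72.8) + 800.0 + 1.56×(254−197) = 1188.2 kJ/kg
Q = 2940 MJ/h = 816.67 kJ/s = 49000 kJ/min
ṁ = Q/Δh = 49000 / 1188.2 = 41.237 kg/min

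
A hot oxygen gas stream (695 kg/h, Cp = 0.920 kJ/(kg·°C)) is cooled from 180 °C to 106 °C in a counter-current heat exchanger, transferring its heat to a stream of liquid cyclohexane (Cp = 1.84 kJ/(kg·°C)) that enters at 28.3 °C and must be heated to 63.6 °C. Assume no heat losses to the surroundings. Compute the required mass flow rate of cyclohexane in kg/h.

Heat released by hot stream: Q = 695 × 0.920 × (180 − 106) = 47316 kJ/h
Energy balance on cold side (adiabatic exchanger): Q = ṁ_c·Cp_c·(T_c,out − T_c,in)
ṁ_c = 47316 / [1.84 × (63.6 − 28.3)] = 728.47 kg/h

ṁ_c = 728 kg/h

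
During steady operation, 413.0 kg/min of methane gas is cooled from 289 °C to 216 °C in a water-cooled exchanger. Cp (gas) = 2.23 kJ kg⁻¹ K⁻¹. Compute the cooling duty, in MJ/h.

Q = ṁ·Cp·ΔT = 413.0 × 2.23 × (216 − 289) = -67232 kJ/min
Converting: 67232 / 60 s = 1120.5 kW
Cooling duty = 4033.9 MJ/h

Q_c = 4030 MJ/h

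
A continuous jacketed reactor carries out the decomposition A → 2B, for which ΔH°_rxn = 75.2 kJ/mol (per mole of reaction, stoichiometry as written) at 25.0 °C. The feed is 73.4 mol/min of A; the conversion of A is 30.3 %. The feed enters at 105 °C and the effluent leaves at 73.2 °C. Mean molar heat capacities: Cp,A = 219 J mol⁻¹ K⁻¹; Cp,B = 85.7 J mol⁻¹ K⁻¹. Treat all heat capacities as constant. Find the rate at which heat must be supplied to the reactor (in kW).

Extent of reaction ξ = 0.303 × 73.4 = 22.24 mol/min
Reaction term: ξ·ΔH°_rxn = 22.24 × 75.2 = 1672.5 kJ/min
Sensible, feed 105→25 °C: -1286 kJ/min
Outlet flows (mol/min): A 51.16, B 44.48
Sensible, products 25→73.2 °C: 723.77 kJ/min
Q = ΔH = 1110.3 kJ/min = 18.504 kW
Heat supplied = 18.504 kW

Q_in = 18.5 kW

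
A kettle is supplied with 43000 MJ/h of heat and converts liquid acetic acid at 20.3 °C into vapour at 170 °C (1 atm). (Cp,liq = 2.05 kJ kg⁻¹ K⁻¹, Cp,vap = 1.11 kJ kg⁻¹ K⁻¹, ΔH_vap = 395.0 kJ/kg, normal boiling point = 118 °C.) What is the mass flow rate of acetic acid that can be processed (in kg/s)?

ṁ = 18.3 kg/s

Δh = 2.05×(118−20.3) + 395.0 + 1.11×(170−118) = 653 kJ/kg
Q = 43000 MJ/h = 11944 kJ/s = 11944 kJ/s
ṁ = Q/Δh = 11944 / 653 = 18.292 kg/s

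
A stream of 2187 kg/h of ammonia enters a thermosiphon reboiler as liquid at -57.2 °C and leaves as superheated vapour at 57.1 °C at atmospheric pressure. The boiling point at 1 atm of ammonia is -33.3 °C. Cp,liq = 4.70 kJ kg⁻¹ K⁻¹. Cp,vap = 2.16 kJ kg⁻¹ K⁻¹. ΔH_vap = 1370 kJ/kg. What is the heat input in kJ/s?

liquid -57.2→-33.3 °C: 112.33 kJ/kg
vaporisation at -33.3 °C: 1370 kJ/kg
vapour -33.3→57.1 °C: 195.26 kJ/kg
Δh = 112.33 + 1370 + 195.26 = 1677.6 kJ/kg
Q = ṁ·Δh = 2187 kg/h × 1677.6 kJ/kg = 3.6689e+06 kJ/h
|Q| = 1019.1 kW

Q = 1020 kJ/s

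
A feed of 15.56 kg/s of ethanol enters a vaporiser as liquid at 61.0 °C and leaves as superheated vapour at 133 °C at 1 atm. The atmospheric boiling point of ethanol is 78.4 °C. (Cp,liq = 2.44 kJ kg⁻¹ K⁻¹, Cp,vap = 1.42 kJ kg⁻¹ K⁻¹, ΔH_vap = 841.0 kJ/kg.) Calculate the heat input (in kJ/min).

liquid 61.0→78.4 °C: 42.456 kJ/kg
vaporisation at 78.4 °C: 841 kJ/kg
vapour 78.4→133 °C: 77.532 kJ/kg
Δh = 42.456 + 841 + 77.532 = 960.99 kJ/kg
Q = ṁ·Δh = 15.56 kg/s × 960.99 kJ/kg = 14953 kJ/s
|Q| = 14953 kW = 897180 kJ/min

Q = 897000 kJ/min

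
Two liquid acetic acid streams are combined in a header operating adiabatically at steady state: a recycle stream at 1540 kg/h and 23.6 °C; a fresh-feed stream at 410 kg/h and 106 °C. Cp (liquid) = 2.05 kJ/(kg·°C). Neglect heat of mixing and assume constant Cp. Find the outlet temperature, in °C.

T_out = 40.9 °C

Adiabatic, steady state ⇒ Σ ṁᵢCp,ᵢ(T_out − Tᵢ) = 0
Σ ṁᵢCp,ᵢTᵢ = 1540×2.05×23.6 + 410×2.05×106 = 163600
Σ ṁᵢCp,ᵢ = 1540×2.05 + 410×2.05 = 3997.5
T_out = 163600 / 3997.5 = 40.925 °C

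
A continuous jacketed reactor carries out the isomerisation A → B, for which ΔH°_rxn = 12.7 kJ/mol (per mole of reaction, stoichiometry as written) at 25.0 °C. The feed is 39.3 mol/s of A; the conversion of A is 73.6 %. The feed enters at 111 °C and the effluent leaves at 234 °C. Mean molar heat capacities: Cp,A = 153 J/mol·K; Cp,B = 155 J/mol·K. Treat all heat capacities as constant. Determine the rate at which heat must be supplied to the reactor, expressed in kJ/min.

Q_in = 67100 kJ/min

Extent of reaction ξ = 0.736 × 39.3 = 28.925 mol/s
Reaction term: ξ·ΔH°_rxn = 28.925 × 12.7 = 367.34 kJ/s
Sensible, feed 111→25 °C: -517.11 kJ/s
Outlet flows (mol/s): A 10.375, B 28.925
Sensible, products 25→234 °C: 1268.8 kJ/s
Q = ΔH = 1119 kJ/s = 1119 kW
Heat supplied = 67141 kJ/min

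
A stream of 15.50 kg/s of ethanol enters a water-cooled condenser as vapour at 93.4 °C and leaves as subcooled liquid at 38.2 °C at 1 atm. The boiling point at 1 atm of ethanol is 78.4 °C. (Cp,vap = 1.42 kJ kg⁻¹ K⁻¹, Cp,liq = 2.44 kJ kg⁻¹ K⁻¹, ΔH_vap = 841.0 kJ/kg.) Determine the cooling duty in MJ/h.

Q_c = 53600 MJ/h

vapour 93.4→78.4 °C: -21.3 kJ/kg
condensation at 78.4 °C: -841 kJ/kg
liquid 78.4→38.2 °C: -98.088 kJ/kg
Δh = -21.3 + -841 + -98.088 = -960.39 kJ/kg
Q = ṁ·Δh = 15.50 kg/s × -960.39 kJ/kg = -14886 kJ/s
|Q| = 14886 kW = 53590 MJ/h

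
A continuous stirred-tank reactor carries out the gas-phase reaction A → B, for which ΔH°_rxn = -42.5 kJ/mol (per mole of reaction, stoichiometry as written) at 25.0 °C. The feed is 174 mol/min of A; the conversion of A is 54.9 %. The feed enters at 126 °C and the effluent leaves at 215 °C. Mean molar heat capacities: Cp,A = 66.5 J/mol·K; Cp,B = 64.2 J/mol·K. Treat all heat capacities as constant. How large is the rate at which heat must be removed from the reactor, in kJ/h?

Q_out = 184000 kJ/h

Extent of reaction ξ = 0.549 × 174 = 95.526 mol/min
Reaction term: ξ·ΔH°_rxn = 95.526 × -42.5 = -4059.9 kJ/min
Sensible, feed 126→25 °C: -1168.7 kJ/min
Outlet flows (mol/min): A 78.474, B 95.526
Sensible, products 25→215 °C: 2156.7 kJ/min
Q = ΔH = -3071.8 kJ/min = -51.196 kW
Heat removed = 184310 kJ/h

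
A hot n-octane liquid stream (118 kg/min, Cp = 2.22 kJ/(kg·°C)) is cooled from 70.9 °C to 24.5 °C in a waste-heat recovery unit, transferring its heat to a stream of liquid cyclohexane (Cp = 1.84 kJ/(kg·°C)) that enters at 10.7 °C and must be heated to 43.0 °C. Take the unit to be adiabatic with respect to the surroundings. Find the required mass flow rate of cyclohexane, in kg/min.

ṁ_c = 205 kg/min

Heat released by hot stream: Q = 118 × 2.22 × (70.9 − 24.5) = 12155 kJ/min
Energy balance on cold side (adiabatic exchanger): Q = ṁ_c·Cp_c·(T_c,out − T_c,in)
ṁ_c = 12155 / [1.84 × (43.0 − 10.7)] = 204.52 kg/min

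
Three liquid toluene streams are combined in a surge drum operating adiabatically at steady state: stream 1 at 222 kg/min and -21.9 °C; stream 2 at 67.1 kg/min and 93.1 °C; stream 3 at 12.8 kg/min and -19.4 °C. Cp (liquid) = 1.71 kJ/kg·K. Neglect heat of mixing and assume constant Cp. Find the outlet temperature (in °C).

No heat crosses the boundary, so H_out = H_in.
T_out = Σ ṁᵢCp,ᵢTᵢ / Σ ṁᵢCp,ᵢ
      = 1944.1 / 516.25 = 3.7658 °C

T_out = 3.77 °C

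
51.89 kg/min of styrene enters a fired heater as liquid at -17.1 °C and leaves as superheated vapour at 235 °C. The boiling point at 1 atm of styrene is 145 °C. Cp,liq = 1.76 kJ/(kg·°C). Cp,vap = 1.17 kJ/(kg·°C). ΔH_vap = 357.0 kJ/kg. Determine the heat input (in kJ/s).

Q = 647 kJ/s

liquid -17.1→145 °C: 285.3 kJ/kg
vaporisation at 145 °C: 357 kJ/kg
vapour 145→235 °C: 105.3 kJ/kg
Δh = 285.3 + 357 + 105.3 = 747.6 kJ/kg
Q = ṁ·Δh = 51.89 kg/min × 747.6 kJ/kg = 38793 kJ/min
|Q| = 646.55 kW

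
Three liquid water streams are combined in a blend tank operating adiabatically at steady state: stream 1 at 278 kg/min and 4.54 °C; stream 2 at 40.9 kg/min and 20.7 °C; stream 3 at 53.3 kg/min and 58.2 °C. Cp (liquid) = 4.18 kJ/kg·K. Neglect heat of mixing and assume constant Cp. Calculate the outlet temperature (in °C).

T_out = 14.0 °C

Adiabatic, steady state ⇒ Σ ṁᵢCp,ᵢ(T_out − Tᵢ) = 0
Σ ṁᵢCp,ᵢTᵢ = 278×4.18×4.54 + 40.9×4.18×20.7 + 53.3×4.18×58.2 = 21781
Σ ṁᵢCp,ᵢ = 278×4.18 + 40.9×4.18 + 53.3×4.18 = 1555.8
T_out = 21781 / 1555.8 = 14 °C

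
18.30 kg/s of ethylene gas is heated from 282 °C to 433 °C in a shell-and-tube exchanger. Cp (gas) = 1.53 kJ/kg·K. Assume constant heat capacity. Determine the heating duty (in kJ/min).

Q = ṁ·Cp·ΔT = 18.30 × 1.53 × (433 − 282) = 4227.8 kJ/s
Heating duty = 253670 kJ/min

Q = 254000 kJ/min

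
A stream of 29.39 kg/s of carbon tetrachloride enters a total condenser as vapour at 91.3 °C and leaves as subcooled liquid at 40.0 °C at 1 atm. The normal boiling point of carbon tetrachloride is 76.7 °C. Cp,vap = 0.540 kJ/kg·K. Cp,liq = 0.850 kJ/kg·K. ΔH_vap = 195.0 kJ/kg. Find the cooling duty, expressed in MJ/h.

Q_c = 24800 MJ/h

vapour 91.3→76.7 °C: -7.884 kJ/kg
condensation at 76.7 °C: -195 kJ/kg
liquid 76.7→40.0 °C: -31.195 kJ/kg
Δh = -7.884 + -195 + -31.195 = -234.08 kJ/kg
Q = ṁ·Δh = 29.39 kg/s × -234.08 kJ/kg = -6879.6 kJ/s
|Q| = 6879.6 kW = 24766 MJ/h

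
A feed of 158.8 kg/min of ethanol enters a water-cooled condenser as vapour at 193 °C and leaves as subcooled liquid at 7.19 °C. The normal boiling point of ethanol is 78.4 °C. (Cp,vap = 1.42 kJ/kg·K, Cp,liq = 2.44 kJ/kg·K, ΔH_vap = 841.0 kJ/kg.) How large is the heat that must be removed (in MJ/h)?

vapour 193→78.4 °C: -162.73 kJ/kg
condensation at 78.4 °C: -841 kJ/kg
liquid 78.4→7.19 °C: -173.75 kJ/kg
Δh = -162.73 + -841 + -173.75 = -1177.5 kJ/kg
Q = ṁ·Δh = 158.8 kg/min × -1177.5 kJ/kg = -186980 kJ/min
|Q| = 3116.4 kW = 11219 MJ/h

Q_c = 11200 MJ/h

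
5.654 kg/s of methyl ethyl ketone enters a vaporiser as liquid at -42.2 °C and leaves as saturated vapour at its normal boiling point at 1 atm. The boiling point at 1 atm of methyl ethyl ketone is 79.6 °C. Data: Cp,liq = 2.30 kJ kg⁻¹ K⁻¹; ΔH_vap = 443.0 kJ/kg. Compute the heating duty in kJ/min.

liquid -42.2→79.6 °C: 280.14 kJ/kg
vaporisation at 79.6 °C: 443 kJ/kg
Δh = 280.14 + 443 = 723.14 kJ/kg
Q = ṁ·Δh = 5.654 kg/s × 723.14 kJ/kg = 4088.6 kJ/s
|Q| = 4088.6 kW = 245320 kJ/min

Q = 245000 kJ/min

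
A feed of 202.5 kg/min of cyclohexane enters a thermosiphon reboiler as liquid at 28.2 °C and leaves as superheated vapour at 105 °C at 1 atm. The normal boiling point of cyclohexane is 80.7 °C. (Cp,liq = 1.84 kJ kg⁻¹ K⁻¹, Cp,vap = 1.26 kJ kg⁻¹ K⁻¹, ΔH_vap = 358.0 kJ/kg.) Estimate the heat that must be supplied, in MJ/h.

Q = 5900 MJ/h

liquid 28.2→80.7 °C: 96.6 kJ/kg
vaporisation at 80.7 °C: 358 kJ/kg
vapour 80.7→105 °C: 30.618 kJ/kg
Δh = 96.6 + 358 + 30.618 = 485.22 kJ/kg
Q = ṁ·Δh = 202.5 kg/min × 485.22 kJ/kg = 98257 kJ/min
|Q| = 1637.6 kW = 5895.4 MJ/h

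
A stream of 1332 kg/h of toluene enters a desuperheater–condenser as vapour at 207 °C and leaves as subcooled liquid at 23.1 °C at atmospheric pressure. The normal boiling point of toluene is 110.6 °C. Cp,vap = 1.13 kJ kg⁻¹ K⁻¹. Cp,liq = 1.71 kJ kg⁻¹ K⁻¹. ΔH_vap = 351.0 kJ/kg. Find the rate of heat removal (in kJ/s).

vapour 207→110.6 °C: -108.93 kJ/kg
condensation at 110.6 °C: -351 kJ/kg
liquid 110.6→23.1 °C: -149.62 kJ/kg
Δh = -108.93 + -351 + -149.62 = -609.56 kJ/kg
Q = ṁ·Δh = 1332 kg/h × -609.56 kJ/kg = -811930 kJ/h
|Q| = 225.54 kW

Q_c = 226 kJ/s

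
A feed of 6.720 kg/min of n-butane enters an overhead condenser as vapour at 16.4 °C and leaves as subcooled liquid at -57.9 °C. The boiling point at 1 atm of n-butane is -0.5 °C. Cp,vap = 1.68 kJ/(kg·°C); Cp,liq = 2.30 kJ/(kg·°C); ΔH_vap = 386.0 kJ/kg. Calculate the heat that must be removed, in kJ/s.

vapour 16.4→-0.5 °C: -28.392 kJ/kg
condensation at -0.5 °C: -386 kJ/kg
liquid -0.5→-57.9 °C: -132.02 kJ/kg
Δh = -28.392 + -386 + -132.02 = -546.41 kJ/kg
Q = ṁ·Δh = 6.720 kg/min × -546.41 kJ/kg = -3671.9 kJ/min
|Q| = 61.198 kW

Q_c = 61.2 kJ/s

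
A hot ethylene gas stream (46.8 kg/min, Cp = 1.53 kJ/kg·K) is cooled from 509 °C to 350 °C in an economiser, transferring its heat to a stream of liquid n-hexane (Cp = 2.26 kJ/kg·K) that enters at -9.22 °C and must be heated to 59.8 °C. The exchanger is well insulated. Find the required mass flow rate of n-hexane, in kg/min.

ṁ_c = 73.0 kg/min

Heat released by hot stream: Q = 46.8 × 1.53 × (509 − 350) = 11385 kJ/min
Energy balance on cold side (adiabatic exchanger): Q = ṁ_c·Cp_c·(T_c,out − T_c,in)
ṁ_c = 11385 / [2.26 × (59.8 − -9.22)] = 72.988 kg/min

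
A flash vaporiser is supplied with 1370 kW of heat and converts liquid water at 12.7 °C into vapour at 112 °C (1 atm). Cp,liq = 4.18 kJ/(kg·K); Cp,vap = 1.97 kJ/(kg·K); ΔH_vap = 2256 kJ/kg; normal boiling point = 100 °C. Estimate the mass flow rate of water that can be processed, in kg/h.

ṁ = 1860 kg/h

Δh = 4.18×(100−12.7) + 2256 + 1.97×(112−100) = 2644.6 kJ/kg
Q = 1370 kW = 1370 kJ/s = 4.932e+06 kJ/h
ṁ = Q/Δh = 4.932e+06 / 2644.6 = 1865 kg/h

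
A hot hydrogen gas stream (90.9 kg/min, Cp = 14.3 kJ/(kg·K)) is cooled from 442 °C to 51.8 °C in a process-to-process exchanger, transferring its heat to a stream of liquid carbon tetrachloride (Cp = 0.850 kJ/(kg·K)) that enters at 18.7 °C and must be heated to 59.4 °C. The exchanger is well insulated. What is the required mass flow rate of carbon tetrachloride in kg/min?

Heat released by hot stream: Q = 90.9 × 14.3 × (442 − 51.8) = 507210 kJ/min
Energy balance on cold side (adiabatic exchanger): Q = ṁ_c·Cp_c·(T_c,out − T_c,in)
ṁ_c = 507210 / [0.850 × (59.4 − 18.7)] = 14661 kg/min

ṁ_c = 14700 kg/min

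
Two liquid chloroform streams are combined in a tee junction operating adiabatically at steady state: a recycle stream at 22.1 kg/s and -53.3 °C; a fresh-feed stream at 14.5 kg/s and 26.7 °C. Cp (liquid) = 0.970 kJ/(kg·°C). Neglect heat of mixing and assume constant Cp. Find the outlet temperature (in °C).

T_out = -21.6 °C

No heat crosses the boundary, so H_out = H_in.
T_out = Σ ṁᵢCp,ᵢTᵢ / Σ ṁᵢCp,ᵢ
      = -767.06 / 35.502 = -21.606 °C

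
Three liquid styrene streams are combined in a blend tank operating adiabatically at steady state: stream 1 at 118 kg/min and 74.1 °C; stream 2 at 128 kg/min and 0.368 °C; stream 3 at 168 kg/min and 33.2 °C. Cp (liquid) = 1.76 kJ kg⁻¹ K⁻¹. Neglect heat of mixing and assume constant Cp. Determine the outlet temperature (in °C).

T_out = 34.7 °C

Energy balance with Q = 0: Σ ṁᵢCp,ᵢ(T_out − Tᵢ) = 0
Σ ṁᵢCp,ᵢTᵢ = 118×1.76×74.1 + 128×1.76×0.368 + 168×1.76×33.2 = 25289
Σ ṁᵢCp,ᵢ = 118×1.76 + 128×1.76 + 168×1.76 = 728.64
T_out = 25289 / 728.64 = 34.707 °C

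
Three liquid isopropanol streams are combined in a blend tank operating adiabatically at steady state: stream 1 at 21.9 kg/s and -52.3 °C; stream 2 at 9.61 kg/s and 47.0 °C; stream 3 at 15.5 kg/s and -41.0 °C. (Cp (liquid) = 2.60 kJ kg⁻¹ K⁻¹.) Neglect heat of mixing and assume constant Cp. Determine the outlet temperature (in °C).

T_out = -28.3 °C

No heat crosses the boundary, so H_out = H_in.
Σ ṁᵢCp,ᵢTᵢ = 21.9×2.60×-52.3 + 9.61×2.60×47.0 + 15.5×2.60×-41.0 = -3455.9
Σ ṁᵢCp,ᵢ = 21.9×2.60 + 9.61×2.60 + 15.5×2.60 = 122.23
T_out = -3455.9 / 122.23 = -28.275 °C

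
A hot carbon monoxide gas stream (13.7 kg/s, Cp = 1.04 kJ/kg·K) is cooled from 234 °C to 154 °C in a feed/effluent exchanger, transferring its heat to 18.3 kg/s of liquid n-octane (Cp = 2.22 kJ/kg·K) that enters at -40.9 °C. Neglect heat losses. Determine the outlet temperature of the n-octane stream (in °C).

T_c,out = -12.8 °C

Heat released by hot stream: Q = 13.7 × 1.04 × (234 − 154) = 1139.8 kJ/s
Energy balance on cold side (adiabatic exchanger): Q = ṁ_c·Cp_c·(T_c,out − T_c,in)
T_c,out = -40.9 + 1139.8/(18.3 × 2.22) = -12.843 °C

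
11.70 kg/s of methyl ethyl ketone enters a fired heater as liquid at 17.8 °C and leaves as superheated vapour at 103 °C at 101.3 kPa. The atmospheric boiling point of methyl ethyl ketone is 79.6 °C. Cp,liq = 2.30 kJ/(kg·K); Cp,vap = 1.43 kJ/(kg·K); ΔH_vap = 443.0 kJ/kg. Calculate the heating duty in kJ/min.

liquid 17.8→79.6 °C: 142.14 kJ/kg
vaporisation at 79.6 °C: 443 kJ/kg
vapour 79.6→103 °C: 33.462 kJ/kg
Δh = 142.14 + 443 + 33.462 = 618.6 kJ/kg
Q = ṁ·Δh = 11.70 kg/s × 618.6 kJ/kg = 7237.6 kJ/s
|Q| = 7237.6 kW = 434260 kJ/min

Q = 434000 kJ/min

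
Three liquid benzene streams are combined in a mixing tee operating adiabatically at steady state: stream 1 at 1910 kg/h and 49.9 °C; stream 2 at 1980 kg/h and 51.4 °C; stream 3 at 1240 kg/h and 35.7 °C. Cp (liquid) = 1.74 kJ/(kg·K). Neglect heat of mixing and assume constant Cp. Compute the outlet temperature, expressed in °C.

No heat crosses the boundary, so H_out = H_in.
T_out = Σ ṁᵢCp,ᵢTᵢ / Σ ṁᵢCp,ᵢ
      = 419950 / 8926.2 = 47.047 °C

T_out = 47.0 °C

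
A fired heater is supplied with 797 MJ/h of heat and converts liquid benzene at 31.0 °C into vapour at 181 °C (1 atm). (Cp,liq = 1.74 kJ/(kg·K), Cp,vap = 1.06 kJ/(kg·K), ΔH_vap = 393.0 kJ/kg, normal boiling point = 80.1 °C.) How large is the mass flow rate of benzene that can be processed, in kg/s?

Δh = 1.74×(80.1−31.0) + 393.0 + 1.06×(181−80.1) = 585.39 kJ/kg
Q = 797 MJ/h = 221.39 kJ/s = 221.39 kJ/s
ṁ = Q/Δh = 221.39 / 585.39 = 0.37819 kg/s

ṁ = 0.378 kg/s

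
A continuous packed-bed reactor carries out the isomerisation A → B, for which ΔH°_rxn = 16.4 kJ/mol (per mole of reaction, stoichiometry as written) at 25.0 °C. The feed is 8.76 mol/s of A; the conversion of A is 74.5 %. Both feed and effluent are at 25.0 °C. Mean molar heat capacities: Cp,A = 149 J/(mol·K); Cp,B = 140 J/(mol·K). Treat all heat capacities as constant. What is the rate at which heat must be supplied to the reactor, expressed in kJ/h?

Q_in = 385000 kJ/h

Extent of reaction ξ = 0.745 × 8.76 = 6.5262 mol/s
Reaction term: ξ·ΔH°_rxn = 6.5262 × 16.4 = 107.03 kJ/s
Q = ΔH = 107.03 kJ/s = 107.03 kW
Heat supplied = 385310 kJ/h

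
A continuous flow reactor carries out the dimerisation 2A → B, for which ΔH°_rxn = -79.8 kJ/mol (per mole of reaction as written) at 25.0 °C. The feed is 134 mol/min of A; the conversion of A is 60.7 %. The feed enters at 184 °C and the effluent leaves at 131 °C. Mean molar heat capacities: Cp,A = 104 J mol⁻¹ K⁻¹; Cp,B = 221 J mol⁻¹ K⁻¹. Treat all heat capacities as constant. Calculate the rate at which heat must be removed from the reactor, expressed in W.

Extent of reaction ξ = 0.607 × 134 / 2 = 40.669 mol/min
Reaction term: ξ·ΔH°_rxn = 40.669 × -79.8 = -3245.4 kJ/min
Sensible, feed 184→25 °C: -2215.8 kJ/min
Outlet flows (mol/min): A 52.662, B 40.669
Sensible, products 25→131 °C: 1533.3 kJ/min
Q = ΔH = -3928 kJ/min = -65.466 kW
Heat removed = 65466 W

Q_out = 65500 W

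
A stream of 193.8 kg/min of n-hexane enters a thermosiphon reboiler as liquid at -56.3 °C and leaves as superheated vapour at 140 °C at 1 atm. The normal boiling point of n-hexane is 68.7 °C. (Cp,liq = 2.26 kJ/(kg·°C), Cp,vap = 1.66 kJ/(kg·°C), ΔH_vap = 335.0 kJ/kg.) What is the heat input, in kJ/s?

liquid -56.3→68.7 °C: 282.5 kJ/kg
vaporisation at 68.7 °C: 335 kJ/kg
vapour 68.7→140 °C: 118.36 kJ/kg
Δh = 282.5 + 335 + 118.36 = 735.86 kJ/kg
Q = ṁ·Δh = 193.8 kg/min × 735.86 kJ/kg = 142610 kJ/min
|Q| = 2376.8 kW

Q = 2380 kJ/s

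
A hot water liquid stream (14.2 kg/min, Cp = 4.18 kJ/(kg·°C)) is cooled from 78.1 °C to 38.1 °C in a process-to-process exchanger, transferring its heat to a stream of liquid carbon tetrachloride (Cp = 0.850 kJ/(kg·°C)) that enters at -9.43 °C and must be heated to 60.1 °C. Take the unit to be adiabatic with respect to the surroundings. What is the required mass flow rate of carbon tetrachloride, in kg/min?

Heat released by hot stream: Q = 14.2 × 4.18 × (78.1 − 38.1) = 2374.2 kJ/min
Energy balance on cold side (adiabatic exchanger): Q = ṁ_c·Cp_c·(T_c,out − T_c,in)
ṁ_c = 2374.2 / [0.850 × (60.1 − -9.43)] = 40.173 kg/min

ṁ_c = 40.2 kg/min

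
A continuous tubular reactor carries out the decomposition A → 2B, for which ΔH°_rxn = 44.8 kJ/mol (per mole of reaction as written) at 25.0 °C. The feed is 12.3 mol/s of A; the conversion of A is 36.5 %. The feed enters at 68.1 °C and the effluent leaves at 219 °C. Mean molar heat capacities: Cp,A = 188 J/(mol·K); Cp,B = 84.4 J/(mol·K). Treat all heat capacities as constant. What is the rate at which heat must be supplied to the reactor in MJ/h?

Extent of reaction ξ = 0.365 × 12.3 = 4.4895 mol/s
Reaction term: ξ·ΔH°_rxn = 4.4895 × 44.8 = 201.13 kJ/s
Sensible, feed 68.1→25 °C: -99.664 kJ/s
Outlet flows (mol/s): A 7.8105, B 8.979
Sensible, products 25→219 °C: 431.88 kJ/s
Q = ΔH = 533.35 kJ/s = 533.35 kW
Heat supplied = 1920.1 MJ/h

Q_in = 1920 MJ/h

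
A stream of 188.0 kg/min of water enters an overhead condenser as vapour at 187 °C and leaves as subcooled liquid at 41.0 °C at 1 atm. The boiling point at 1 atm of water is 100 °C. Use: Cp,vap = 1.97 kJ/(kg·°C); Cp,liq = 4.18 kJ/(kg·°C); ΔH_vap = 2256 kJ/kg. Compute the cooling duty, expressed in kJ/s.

Q_c = 8380 kJ/s

vapour 187→100 °C: -171.39 kJ/kg
condensation at 100 °C: -2256 kJ/kg
liquid 100→41.0 °C: -246.62 kJ/kg
Δh = -171.39 + -2256 + -246.62 = -2674 kJ/kg
Q = ṁ·Δh = 188.0 kg/min × -2674 kJ/kg = -502710 kJ/min
|Q| = 8378.6 kW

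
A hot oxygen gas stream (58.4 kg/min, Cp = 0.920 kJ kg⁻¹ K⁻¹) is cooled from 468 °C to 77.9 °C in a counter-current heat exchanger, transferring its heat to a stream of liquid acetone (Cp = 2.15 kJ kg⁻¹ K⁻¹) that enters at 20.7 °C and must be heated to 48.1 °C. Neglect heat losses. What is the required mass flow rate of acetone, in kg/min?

ṁ_c = 356 kg/min

Heat released by hot stream: Q = 58.4 × 0.920 × (468 − 77.9) = 20959 kJ/min
Energy balance on cold side (adiabatic exchanger): Q = ṁ_c·Cp_c·(T_c,out − T_c,in)
ṁ_c = 20959 / [2.15 × (48.1 − 20.7)] = 355.78 kg/min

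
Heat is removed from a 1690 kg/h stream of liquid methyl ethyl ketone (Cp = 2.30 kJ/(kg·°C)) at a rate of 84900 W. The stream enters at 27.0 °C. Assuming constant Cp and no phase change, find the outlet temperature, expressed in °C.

Q = 84900 W = 305640 kJ/h
ΔT = Q/(ṁ·Cp) = 305640/(1690×2.30) = 78.631 K
T_out = 27.0 − 78.631 = -51.631 °C

T_out = -51.6 °C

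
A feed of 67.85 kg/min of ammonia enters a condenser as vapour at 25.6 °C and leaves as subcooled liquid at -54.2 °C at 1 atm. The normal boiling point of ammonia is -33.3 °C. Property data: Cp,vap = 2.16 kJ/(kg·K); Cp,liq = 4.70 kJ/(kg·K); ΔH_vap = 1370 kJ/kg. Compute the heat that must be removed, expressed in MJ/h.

Q_c = 6500 MJ/h

vapour 25.6→-33.3 °C: -127.22 kJ/kg
condensation at -33.3 °C: -1370 kJ/kg
liquid -33.3→-54.2 °C: -98.23 kJ/kg
Δh = -127.22 + -1370 + -98.23 = -1595.5 kJ/kg
Q = ṁ·Δh = 67.85 kg/min × -1595.5 kJ/kg = -108250 kJ/min
|Q| = 1804.2 kW = 6495.1 MJ/h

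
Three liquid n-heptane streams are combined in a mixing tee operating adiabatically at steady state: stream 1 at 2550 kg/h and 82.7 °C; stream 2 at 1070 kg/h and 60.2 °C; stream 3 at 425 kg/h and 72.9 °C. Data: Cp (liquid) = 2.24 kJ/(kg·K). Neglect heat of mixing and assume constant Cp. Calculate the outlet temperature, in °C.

Energy balance with Q = 0: Σ ṁᵢCp,ᵢ(T_out − Tᵢ) = 0
Σ ṁᵢCp,ᵢTᵢ = 2550×2.24×82.7 + 1070×2.24×60.2 + 425×2.24×72.9 = 686070
Σ ṁᵢCp,ᵢ = 2550×2.24 + 1070×2.24 + 425×2.24 = 9060.8
T_out = 686070 / 9060.8 = 75.719 °C

T_out = 75.7 °C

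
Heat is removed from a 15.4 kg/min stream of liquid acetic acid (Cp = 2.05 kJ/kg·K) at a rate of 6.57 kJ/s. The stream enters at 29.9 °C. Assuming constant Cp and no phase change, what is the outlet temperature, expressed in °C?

Q = 6.57 kJ/s = 394.2 kJ/min
ΔT = Q/(ṁ·Cp) = 394.2/(15.4×2.05) = 12.487 K
T_out = 29.9 − 12.487 = 17.413 °C

T_out = 17.4 °C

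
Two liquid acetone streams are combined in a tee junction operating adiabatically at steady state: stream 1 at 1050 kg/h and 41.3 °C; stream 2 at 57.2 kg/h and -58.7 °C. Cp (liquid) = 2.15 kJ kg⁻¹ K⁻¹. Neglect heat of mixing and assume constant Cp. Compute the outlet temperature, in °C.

No heat crosses the boundary, so H_out = H_in.
T_out = Σ ṁᵢCp,ᵢTᵢ / Σ ṁᵢCp,ᵢ
      = 86016 / 2380.5 = 36.134 °C

T_out = 36.1 °C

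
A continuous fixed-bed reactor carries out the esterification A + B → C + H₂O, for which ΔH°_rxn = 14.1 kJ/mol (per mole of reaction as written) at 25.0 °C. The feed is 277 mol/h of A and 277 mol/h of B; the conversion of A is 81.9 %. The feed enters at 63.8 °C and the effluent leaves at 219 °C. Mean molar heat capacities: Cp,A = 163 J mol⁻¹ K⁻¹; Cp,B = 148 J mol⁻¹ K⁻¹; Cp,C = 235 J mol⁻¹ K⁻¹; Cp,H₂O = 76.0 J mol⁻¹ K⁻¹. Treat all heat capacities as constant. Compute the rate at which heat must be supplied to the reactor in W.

Q_in = 4600 W

Extent of reaction ξ = 0.819 × 277 = 226.86 mol/h
Reaction term: ξ·ΔH°_rxn = 226.86 × 14.1 = 3198.8 kJ/h
Sensible, feed 63.8→25 °C: -3342.5 kJ/h
Outlet flows (mol/h): A 50.137, B 50.137, C 226.86, H₂O 226.86
Sensible, products 25→219 °C: 16713 kJ/h
Q = ΔH = 16569 kJ/h = 4.6024 kW
Heat supplied = 4602.4 W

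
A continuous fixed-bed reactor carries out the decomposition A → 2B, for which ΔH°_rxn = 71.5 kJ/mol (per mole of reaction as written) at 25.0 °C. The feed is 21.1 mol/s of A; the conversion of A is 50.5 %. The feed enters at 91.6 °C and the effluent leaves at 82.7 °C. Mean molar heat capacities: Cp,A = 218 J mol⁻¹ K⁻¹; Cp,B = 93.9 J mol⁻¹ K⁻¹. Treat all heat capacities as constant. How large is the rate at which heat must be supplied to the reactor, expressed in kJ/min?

Q_in = 42100 kJ/min

Extent of reaction ξ = 0.505 × 21.1 = 10.655 mol/s
Reaction term: ξ·ΔH°_rxn = 10.655 × 71.5 = 761.87 kJ/s
Sensible, feed 91.6→25 °C: -306.35 kJ/s
Outlet flows (mol/s): A 10.445, B 21.311
Sensible, products 25→82.7 °C: 246.84 kJ/s
Q = ΔH = 702.36 kJ/s = 702.36 kW
Heat supplied = 42142 kJ/min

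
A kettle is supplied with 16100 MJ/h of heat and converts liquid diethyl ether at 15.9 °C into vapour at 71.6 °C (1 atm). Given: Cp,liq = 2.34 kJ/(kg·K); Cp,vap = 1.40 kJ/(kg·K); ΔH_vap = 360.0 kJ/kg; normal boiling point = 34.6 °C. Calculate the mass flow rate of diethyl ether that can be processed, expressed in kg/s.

ṁ = 9.82 kg/s

Δh = 2.34×(34.6−15.9) + 360.0 + 1.40×(71.6−34.6) = 455.56 kJ/kg
Q = 16100 MJ/h = 4472.2 kJ/s = 4472.2 kJ/s
ṁ = Q/Δh = 4472.2 / 455.56 = 9.817 kg/s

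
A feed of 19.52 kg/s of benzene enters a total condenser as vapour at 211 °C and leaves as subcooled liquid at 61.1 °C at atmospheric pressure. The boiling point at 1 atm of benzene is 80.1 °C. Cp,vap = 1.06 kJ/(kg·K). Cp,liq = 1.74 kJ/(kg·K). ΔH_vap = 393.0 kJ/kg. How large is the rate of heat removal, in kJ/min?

vapour 211→80.1 °C: -138.75 kJ/kg
condensation at 80.1 °C: -393 kJ/kg
liquid 80.1→61.1 °C: -33.06 kJ/kg
Δh = -138.75 + -393 + -33.06 = -564.81 kJ/kg
Q = ṁ·Δh = 19.52 kg/s × -564.81 kJ/kg = -11025 kJ/s
|Q| = 11025 kW = 661510 kJ/min

Q_c = 662000 kJ/min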